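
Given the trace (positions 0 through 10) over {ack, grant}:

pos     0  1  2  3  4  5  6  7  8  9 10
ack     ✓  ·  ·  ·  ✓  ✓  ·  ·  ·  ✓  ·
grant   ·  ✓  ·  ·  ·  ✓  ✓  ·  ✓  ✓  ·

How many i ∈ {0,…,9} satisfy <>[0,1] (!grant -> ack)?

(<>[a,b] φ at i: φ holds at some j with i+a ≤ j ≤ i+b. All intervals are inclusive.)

Evaluate at each i in [0,9]:
  i=0: ✓ (witness j=0)
  i=1: ✓ (witness j=1)
  i=2: ✗ (none in [2,3])
  i=3: ✓ (witness j=4)
  i=4: ✓ (witness j=4)
  i=5: ✓ (witness j=5)
  i=6: ✓ (witness j=6)
  i=7: ✓ (witness j=8)
  i=8: ✓ (witness j=8)
  i=9: ✓ (witness j=9)
Positions where it holds: {0, 1, 3, 4, 5, 6, 7, 8, 9} → 9.

9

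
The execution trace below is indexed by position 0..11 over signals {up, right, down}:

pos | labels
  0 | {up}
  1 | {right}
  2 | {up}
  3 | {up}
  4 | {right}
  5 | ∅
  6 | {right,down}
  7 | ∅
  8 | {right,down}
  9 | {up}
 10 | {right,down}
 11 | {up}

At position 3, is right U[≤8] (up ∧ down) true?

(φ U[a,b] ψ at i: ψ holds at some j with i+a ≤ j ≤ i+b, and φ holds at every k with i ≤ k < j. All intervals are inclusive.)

Does not hold

Need some j in [3,11] with (up ∧ down), and right at every k in [3,j-1].
  j=3: (up ∧ down) false.
  j=4: (up ∧ down) false.
  j=5: (up ∧ down) false.
  j=6: (up ∧ down) false.
  j=7: (up ∧ down) false.
  j=8: (up ∧ down) false.
  j=9: (up ∧ down) false.
  j=10: (up ∧ down) false.
  j=11: (up ∧ down) false.
No j in the window works → until fails.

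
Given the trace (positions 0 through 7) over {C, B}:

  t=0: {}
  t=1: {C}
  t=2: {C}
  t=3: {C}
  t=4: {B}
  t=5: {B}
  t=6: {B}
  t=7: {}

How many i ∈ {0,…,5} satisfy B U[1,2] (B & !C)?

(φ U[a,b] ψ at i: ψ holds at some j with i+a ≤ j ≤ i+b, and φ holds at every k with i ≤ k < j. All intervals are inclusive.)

2

Evaluate at each i in [0,5]:
  i=0: ✗ (no rhs in [1,2])
  i=1: ✗ (no rhs in [2,3])
  i=2: ✗ (lhs fails at k=2 before rhs at j=4)
  i=3: ✗ (lhs fails at k=3 before rhs at j=4)
  i=4: ✓ (rhs at j=5; lhs holds on [4,4])
  i=5: ✓ (rhs at j=6; lhs holds on [5,5])
Positions where it holds: {4, 5} → 2.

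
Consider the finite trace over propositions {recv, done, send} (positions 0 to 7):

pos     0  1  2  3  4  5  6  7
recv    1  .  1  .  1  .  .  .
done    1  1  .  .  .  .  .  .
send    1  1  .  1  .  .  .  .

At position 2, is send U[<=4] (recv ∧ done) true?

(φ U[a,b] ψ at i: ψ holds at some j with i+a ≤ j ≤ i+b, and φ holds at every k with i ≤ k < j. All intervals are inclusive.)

Need some j in [2,6] with (recv ∧ done), and send at every k in [2,j-1].
  j=2: (recv ∧ done) false.
  j=3: (recv ∧ done) false.
  j=4: (recv ∧ done) false.
  j=5: (recv ∧ done) false.
  j=6: (recv ∧ done) false.
No j in the window works → until fails.

False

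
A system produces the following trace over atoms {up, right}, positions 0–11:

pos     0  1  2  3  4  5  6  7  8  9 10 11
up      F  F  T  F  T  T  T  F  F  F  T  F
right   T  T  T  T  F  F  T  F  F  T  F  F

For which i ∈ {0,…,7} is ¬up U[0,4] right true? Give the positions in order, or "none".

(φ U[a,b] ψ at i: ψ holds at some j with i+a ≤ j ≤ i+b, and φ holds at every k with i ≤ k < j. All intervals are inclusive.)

0, 1, 2, 3, 6, 7

Evaluate at each i in [0,7]:
  i=0: ✓ (rhs at j=0)
  i=1: ✓ (rhs at j=1)
  i=2: ✓ (rhs at j=2)
  i=3: ✓ (rhs at j=3)
  i=4: ✗ (lhs fails at k=4 before rhs at j=6)
  i=5: ✗ (lhs fails at k=5 before rhs at j=6)
  i=6: ✓ (rhs at j=6)
  i=7: ✓ (rhs at j=9; lhs holds on [7,8])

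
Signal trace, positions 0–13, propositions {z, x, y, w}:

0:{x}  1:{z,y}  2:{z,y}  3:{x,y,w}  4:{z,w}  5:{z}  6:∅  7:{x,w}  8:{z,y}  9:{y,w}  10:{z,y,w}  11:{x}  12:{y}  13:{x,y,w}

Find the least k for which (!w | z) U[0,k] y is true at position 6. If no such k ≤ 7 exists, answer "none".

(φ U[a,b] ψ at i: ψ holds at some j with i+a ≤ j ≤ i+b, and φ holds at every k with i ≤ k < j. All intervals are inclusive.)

none

Need earliest j ≥ 6 with y, and (!w | z) at every k in [6,j-1].
  j=6: rhs fails.
  j=7: rhs fails.
  j=8: rhs holds but lhs fails at k=7.
  j=9: rhs holds but lhs fails at k=7.
  j=10: rhs holds but lhs fails at k=7.
  j=11: rhs fails.
  j=12: rhs holds but lhs fails at k=7.
  j=13: rhs holds but lhs fails at k=7.
No witness within the range → none.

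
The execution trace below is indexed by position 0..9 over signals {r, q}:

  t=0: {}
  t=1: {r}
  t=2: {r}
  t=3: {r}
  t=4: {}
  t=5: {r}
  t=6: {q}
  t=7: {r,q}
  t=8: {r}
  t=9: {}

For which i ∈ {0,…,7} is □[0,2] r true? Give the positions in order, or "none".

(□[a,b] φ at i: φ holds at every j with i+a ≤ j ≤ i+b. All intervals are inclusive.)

Evaluate at each i in [0,7]:
  i=0: ✗ (fails at j=0)
  i=1: ✓ (all of [1,3])
  i=2: ✗ (fails at j=4)
  i=3: ✗ (fails at j=4)
  i=4: ✗ (fails at j=4)
  i=5: ✗ (fails at j=6)
  i=6: ✗ (fails at j=6)
  i=7: ✗ (fails at j=9)

1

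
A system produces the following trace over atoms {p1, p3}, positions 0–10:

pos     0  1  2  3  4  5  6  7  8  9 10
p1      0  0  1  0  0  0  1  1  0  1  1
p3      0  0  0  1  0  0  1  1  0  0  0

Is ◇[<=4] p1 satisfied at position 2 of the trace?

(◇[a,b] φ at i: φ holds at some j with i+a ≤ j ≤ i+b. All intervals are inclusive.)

Check p1 at each j in [2,6]:
  j=2: true
  j=3: false
  j=4: false
  j=5: false
  j=6: true
Found at j=2 → formula holds.

Holds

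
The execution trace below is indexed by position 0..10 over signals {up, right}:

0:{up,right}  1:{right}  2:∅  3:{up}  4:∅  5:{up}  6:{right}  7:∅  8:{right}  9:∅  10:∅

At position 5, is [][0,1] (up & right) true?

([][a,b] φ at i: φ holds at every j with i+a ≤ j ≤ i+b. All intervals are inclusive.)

Check (up & right) at every j in [5,6]:
  j=5: false
  j=6: false
Fails at j=5 → formula fails.

No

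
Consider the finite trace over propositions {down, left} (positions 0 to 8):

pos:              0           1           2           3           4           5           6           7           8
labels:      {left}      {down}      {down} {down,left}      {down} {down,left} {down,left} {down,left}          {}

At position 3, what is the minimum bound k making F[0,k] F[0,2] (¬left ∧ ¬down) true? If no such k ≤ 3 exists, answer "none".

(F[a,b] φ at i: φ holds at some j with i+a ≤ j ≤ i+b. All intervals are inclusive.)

Scan j = 3,4,… for F[0,2] (¬left ∧ ¬down):
  j=3: fails
  j=4: fails
  j=5: fails
  j=6: holds
First hit at j=6, so smallest k = 6-3 = 3.

3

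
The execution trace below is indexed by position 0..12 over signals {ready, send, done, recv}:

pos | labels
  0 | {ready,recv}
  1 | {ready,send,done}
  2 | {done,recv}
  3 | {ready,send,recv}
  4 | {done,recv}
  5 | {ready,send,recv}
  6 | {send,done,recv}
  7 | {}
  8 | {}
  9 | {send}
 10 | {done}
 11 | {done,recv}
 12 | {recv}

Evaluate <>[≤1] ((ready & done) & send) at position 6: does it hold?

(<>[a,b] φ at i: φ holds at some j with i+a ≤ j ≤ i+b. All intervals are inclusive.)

Check ((ready & done) & send) at each j in [6,7]:
  j=6: false
  j=7: false
No position in the window satisfies it → formula fails.

No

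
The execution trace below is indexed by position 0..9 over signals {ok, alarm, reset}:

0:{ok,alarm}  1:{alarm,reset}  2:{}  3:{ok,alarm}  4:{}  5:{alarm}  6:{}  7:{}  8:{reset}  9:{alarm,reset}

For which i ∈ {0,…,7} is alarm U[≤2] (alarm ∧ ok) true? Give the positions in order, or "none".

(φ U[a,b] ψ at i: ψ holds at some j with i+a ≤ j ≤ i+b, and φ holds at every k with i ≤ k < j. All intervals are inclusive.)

0, 3

Evaluate at each i in [0,7]:
  i=0: ✓ (rhs at j=0)
  i=1: ✗ (lhs fails at k=2 before rhs at j=3)
  i=2: ✗ (lhs fails at k=2 before rhs at j=3)
  i=3: ✓ (rhs at j=3)
  i=4: ✗ (no rhs in [4,6])
  i=5: ✗ (no rhs in [5,7])
  i=6: ✗ (no rhs in [6,8])
  i=7: ✗ (no rhs in [7,9])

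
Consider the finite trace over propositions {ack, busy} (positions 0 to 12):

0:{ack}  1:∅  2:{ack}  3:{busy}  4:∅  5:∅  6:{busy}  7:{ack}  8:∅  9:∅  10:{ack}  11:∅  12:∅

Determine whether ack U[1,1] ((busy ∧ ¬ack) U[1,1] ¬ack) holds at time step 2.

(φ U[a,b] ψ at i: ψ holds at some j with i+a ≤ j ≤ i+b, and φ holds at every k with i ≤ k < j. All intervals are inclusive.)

Yes

Need some j in [3,3] with ((busy ∧ ¬ack) U[1,1] ¬ack), and ack at every k in [2,j-1].
  j=3: ((busy ∧ ¬ack) U[1,1] ¬ack) holds; ack holds at every k in [2,2] → satisfied.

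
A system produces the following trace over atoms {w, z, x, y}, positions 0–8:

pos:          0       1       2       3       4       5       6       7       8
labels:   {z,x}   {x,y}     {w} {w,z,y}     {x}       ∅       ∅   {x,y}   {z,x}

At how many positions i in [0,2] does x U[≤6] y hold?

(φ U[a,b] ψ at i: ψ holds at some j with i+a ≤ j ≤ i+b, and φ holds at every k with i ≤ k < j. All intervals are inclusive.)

Evaluate at each i in [0,2]:
  i=0: ✓ (rhs at j=1; lhs holds on [0,0])
  i=1: ✓ (rhs at j=1)
  i=2: ✗ (lhs fails at k=2 before rhs at j=3)
Positions where it holds: {0, 1} → 2.

2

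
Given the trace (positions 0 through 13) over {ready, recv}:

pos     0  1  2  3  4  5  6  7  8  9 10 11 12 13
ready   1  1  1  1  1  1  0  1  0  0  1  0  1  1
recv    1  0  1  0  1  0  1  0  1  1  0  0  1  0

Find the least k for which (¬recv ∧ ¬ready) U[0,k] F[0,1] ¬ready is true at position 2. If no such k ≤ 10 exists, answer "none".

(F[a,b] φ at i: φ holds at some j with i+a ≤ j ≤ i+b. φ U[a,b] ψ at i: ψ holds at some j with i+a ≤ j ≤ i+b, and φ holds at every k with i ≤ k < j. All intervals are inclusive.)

Need earliest j ≥ 2 with F[0,1] ¬ready, and (¬recv ∧ ¬ready) at every k in [2,j-1].
  j=2: rhs fails.
  j=3: rhs fails.
  j=4: rhs fails.
  j=5: rhs holds but lhs fails at k=2.
  j=6: rhs holds but lhs fails at k=2.
  j=7: rhs holds but lhs fails at k=2.
  j=8: rhs holds but lhs fails at k=2.
  j=9: rhs holds but lhs fails at k=2.
  j=10: rhs holds but lhs fails at k=2.
  j=11: rhs holds but lhs fails at k=2.
  j=12: rhs fails.
No witness within the range → none.

none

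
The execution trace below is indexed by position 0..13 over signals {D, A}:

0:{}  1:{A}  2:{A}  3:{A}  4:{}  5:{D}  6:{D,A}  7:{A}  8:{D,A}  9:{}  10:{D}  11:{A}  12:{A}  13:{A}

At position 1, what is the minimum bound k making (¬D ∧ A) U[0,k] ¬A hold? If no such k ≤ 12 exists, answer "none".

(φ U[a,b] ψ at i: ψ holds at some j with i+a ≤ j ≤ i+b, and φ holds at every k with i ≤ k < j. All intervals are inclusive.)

Need earliest j ≥ 1 with ¬A, and (¬D ∧ A) at every k in [1,j-1].
  j=1: rhs fails.
  j=2: rhs fails.
  j=3: rhs fails.
  j=4: rhs holds; lhs holds on [1,3]. k = 3.

3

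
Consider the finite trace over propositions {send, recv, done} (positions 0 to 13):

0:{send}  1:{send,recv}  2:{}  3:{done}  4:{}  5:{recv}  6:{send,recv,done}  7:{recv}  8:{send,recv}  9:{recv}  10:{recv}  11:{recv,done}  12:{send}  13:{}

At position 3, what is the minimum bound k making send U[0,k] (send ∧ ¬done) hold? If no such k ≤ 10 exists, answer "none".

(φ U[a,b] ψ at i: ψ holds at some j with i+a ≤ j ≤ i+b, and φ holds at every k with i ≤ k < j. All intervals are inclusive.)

Need earliest j ≥ 3 with (send ∧ ¬done), and send at every k in [3,j-1].
  j=3: rhs fails.
  j=4: rhs fails.
  j=5: rhs fails.
  j=6: rhs fails.
  j=7: rhs fails.
  j=8: rhs holds but lhs fails at k=3.
  j=9: rhs fails.
  j=10: rhs fails.
  j=11: rhs fails.
  j=12: rhs holds but lhs fails at k=3.
  j=13: rhs fails.
No witness within the range → none.

none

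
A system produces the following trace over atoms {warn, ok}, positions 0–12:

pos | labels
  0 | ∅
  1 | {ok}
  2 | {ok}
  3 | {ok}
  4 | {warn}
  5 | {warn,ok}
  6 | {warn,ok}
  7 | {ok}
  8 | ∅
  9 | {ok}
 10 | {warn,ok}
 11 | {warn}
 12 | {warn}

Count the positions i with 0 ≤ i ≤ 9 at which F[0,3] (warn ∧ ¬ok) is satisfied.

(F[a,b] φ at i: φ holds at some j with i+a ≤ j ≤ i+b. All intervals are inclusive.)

6

Evaluate at each i in [0,9]:
  i=0: ✗ (none in [0,3])
  i=1: ✓ (witness j=4)
  i=2: ✓ (witness j=4)
  i=3: ✓ (witness j=4)
  i=4: ✓ (witness j=4)
  i=5: ✗ (none in [5,8])
  i=6: ✗ (none in [6,9])
  i=7: ✗ (none in [7,10])
  i=8: ✓ (witness j=11)
  i=9: ✓ (witness j=11)
Positions where it holds: {1, 2, 3, 4, 8, 9} → 6.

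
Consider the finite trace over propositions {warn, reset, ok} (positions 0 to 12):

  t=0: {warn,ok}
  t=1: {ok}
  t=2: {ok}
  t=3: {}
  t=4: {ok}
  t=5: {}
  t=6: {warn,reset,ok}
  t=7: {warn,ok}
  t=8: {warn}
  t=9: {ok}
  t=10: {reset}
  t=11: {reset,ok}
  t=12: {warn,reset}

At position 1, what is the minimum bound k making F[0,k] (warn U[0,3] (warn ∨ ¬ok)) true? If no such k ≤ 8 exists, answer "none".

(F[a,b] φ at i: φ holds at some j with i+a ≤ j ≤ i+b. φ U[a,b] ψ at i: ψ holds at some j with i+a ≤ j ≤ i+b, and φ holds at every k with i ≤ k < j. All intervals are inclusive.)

Scan j = 1,2,… for (warn U[0,3] (warn ∨ ¬ok)):
  j=1: fails
  j=2: fails
  j=3: holds
First hit at j=3, so smallest k = 3-1 = 2.

2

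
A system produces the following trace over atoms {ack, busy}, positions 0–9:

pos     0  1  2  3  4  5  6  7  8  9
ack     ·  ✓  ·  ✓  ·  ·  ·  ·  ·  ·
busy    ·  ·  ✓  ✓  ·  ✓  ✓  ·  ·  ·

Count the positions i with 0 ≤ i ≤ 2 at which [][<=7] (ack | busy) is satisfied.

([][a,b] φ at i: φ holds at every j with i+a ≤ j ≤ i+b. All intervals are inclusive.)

0

Evaluate at each i in [0,2]:
  i=0: ✗ (fails at j=0)
  i=1: ✗ (fails at j=4)
  i=2: ✗ (fails at j=4)
Positions where it holds: {} → 0.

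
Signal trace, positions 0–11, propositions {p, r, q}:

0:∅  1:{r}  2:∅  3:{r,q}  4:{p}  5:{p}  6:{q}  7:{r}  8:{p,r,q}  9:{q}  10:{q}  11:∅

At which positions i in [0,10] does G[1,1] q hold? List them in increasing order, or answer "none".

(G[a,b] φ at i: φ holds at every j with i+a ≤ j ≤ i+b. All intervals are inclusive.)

Evaluate at each i in [0,10]:
  i=0: ✗ (fails at j=1)
  i=1: ✗ (fails at j=2)
  i=2: ✓ (all of [3,3])
  i=3: ✗ (fails at j=4)
  i=4: ✗ (fails at j=5)
  i=5: ✓ (all of [6,6])
  i=6: ✗ (fails at j=7)
  i=7: ✓ (all of [8,8])
  i=8: ✓ (all of [9,9])
  i=9: ✓ (all of [10,10])
  i=10: ✗ (fails at j=11)

2, 5, 7, 8, 9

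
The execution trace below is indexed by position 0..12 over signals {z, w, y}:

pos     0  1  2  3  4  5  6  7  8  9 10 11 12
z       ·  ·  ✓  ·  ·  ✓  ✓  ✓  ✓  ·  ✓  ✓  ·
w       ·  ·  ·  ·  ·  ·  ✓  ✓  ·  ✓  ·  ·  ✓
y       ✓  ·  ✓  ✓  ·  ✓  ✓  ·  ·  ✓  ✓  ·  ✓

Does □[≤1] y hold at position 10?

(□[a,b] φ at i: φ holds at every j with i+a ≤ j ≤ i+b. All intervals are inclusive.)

Check y at every j in [10,11]:
  j=10: true
  j=11: false
Fails at j=11 → formula fails.

Does not hold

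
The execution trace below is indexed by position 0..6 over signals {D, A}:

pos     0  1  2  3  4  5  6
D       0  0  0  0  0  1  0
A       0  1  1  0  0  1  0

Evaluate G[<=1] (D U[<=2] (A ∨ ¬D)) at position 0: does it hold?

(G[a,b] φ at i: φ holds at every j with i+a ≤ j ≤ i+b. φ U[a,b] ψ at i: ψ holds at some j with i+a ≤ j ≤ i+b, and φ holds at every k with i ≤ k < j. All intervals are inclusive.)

Holds

Check (D U[<=2] (A ∨ ¬D)) at every j in [0,1]:
  j=0: holds
  j=1: holds
All positions satisfy it → formula holds.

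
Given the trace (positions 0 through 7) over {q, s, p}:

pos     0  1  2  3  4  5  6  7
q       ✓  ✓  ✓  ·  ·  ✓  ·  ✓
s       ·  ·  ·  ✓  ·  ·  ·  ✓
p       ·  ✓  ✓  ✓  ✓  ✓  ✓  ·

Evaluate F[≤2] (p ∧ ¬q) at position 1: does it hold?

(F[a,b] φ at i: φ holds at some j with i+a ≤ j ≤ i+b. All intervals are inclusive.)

True

Check (p ∧ ¬q) at each j in [1,3]:
  j=1: false
  j=2: false
  j=3: true
Found at j=3 → formula holds.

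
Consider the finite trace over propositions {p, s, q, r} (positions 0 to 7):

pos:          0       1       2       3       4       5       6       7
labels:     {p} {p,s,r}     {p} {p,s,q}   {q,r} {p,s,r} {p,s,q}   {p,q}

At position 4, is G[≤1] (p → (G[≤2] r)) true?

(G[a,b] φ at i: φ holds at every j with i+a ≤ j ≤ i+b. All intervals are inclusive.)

Check (p → (G[≤2] r)) at every j in [4,5]:
  j=4: antecedent false → ✓
  j=5: antecedent true; consequent fails at 6 → ✗
Fails at j=5 → formula fails.

No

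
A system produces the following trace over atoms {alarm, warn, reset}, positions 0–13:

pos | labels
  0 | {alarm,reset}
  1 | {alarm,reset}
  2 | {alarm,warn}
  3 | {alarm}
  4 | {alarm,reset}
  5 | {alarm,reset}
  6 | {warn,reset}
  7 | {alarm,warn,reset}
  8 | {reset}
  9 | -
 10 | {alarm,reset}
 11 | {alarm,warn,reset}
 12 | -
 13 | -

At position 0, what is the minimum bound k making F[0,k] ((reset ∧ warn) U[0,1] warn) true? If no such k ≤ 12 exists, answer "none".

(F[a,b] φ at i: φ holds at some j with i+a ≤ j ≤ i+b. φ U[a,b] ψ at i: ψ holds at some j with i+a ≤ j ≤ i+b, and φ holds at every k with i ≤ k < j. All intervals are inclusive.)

Scan j = 0,1,… for ((reset ∧ warn) U[0,1] warn):
  j=0: fails
  j=1: fails
  j=2: holds
First hit at j=2, so smallest k = 2-0 = 2.

2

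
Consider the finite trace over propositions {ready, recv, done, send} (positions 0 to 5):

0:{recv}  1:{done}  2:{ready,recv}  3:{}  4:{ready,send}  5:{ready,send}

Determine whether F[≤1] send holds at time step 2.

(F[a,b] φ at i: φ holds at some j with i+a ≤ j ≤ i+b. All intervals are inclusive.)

Check send at each j in [2,3]:
  j=2: false
  j=3: false
No position in the window satisfies it → formula fails.

False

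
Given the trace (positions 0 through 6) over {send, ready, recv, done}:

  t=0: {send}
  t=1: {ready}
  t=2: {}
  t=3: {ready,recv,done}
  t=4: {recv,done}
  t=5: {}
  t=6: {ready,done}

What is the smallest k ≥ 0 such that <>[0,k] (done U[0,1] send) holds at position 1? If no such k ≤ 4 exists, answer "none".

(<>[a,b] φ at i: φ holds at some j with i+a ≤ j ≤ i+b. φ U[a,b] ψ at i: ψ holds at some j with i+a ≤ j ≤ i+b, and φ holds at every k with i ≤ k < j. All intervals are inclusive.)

Scan j = 1,2,… for (done U[0,1] send):
  j=1: fails
  j=2: fails
  j=3: fails
  j=4: fails
  j=5: fails
No j in [1,5] satisfies it → none.

none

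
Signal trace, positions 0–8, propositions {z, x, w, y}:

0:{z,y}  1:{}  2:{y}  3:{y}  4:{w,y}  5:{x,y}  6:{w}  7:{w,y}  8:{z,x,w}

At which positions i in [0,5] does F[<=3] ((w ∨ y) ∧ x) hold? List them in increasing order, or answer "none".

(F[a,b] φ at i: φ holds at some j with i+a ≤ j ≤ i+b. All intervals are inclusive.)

Evaluate at each i in [0,5]:
  i=0: ✗ (none in [0,3])
  i=1: ✗ (none in [1,4])
  i=2: ✓ (witness j=5)
  i=3: ✓ (witness j=5)
  i=4: ✓ (witness j=5)
  i=5: ✓ (witness j=5)

2, 3, 4, 5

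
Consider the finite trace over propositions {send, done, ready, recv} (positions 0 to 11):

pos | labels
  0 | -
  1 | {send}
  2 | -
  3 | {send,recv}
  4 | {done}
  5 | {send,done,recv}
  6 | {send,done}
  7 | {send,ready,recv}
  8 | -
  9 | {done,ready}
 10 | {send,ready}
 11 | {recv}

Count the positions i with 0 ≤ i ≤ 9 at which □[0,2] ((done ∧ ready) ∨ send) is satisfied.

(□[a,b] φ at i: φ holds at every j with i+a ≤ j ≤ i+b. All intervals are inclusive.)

Evaluate at each i in [0,9]:
  i=0: ✗ (fails at j=0)
  i=1: ✗ (fails at j=2)
  i=2: ✗ (fails at j=2)
  i=3: ✗ (fails at j=4)
  i=4: ✗ (fails at j=4)
  i=5: ✓ (all of [5,7])
  i=6: ✗ (fails at j=8)
  i=7: ✗ (fails at j=8)
  i=8: ✗ (fails at j=8)
  i=9: ✗ (fails at j=11)
Positions where it holds: {5} → 1.

1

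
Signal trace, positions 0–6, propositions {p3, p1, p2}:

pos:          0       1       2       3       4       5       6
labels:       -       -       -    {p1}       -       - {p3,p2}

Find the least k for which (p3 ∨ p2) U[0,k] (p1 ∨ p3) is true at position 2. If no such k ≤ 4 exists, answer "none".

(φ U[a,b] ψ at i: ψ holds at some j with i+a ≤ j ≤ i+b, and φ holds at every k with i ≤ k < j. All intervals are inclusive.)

none

Need earliest j ≥ 2 with (p1 ∨ p3), and (p3 ∨ p2) at every k in [2,j-1].
  j=2: rhs fails.
  j=3: rhs holds but lhs fails at k=2.
  j=4: rhs fails.
  j=5: rhs fails.
  j=6: rhs holds but lhs fails at k=2.
No witness within the range → none.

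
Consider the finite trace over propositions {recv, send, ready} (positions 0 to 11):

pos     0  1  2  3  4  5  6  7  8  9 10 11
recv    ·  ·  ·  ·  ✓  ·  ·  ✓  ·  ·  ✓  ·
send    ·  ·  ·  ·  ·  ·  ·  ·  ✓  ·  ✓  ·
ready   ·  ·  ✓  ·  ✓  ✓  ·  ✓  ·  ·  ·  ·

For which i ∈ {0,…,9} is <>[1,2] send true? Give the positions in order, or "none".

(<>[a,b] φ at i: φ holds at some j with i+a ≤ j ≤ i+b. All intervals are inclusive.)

6, 7, 8, 9

Evaluate at each i in [0,9]:
  i=0: ✗ (none in [1,2])
  i=1: ✗ (none in [2,3])
  i=2: ✗ (none in [3,4])
  i=3: ✗ (none in [4,5])
  i=4: ✗ (none in [5,6])
  i=5: ✗ (none in [6,7])
  i=6: ✓ (witness j=8)
  i=7: ✓ (witness j=8)
  i=8: ✓ (witness j=10)
  i=9: ✓ (witness j=10)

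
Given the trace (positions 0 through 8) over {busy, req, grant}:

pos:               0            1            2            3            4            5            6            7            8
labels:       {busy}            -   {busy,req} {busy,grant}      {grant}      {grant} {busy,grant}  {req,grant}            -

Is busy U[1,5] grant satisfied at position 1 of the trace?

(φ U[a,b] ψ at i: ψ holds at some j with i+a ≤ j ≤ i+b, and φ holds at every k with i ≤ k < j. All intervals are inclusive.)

No

Need some j in [2,6] with grant, and busy at every k in [1,j-1].
  j=2: grant false.
  j=3: grant holds, but busy fails at k=1 → not this j.
  j=4: grant holds, but busy fails at k=1 → not this j.
  j=5: grant holds, but busy fails at k=1 → not this j.
  j=6: grant holds, but busy fails at k=1 → not this j.
No j in the window works → until fails.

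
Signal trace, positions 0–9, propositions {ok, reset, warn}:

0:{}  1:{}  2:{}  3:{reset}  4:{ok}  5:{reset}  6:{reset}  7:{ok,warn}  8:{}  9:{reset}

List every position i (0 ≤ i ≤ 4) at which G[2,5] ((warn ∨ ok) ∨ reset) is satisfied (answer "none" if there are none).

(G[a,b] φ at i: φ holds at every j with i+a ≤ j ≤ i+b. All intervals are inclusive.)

Evaluate at each i in [0,4]:
  i=0: ✗ (fails at j=2)
  i=1: ✓ (all of [3,6])
  i=2: ✓ (all of [4,7])
  i=3: ✗ (fails at j=8)
  i=4: ✗ (fails at j=8)

1, 2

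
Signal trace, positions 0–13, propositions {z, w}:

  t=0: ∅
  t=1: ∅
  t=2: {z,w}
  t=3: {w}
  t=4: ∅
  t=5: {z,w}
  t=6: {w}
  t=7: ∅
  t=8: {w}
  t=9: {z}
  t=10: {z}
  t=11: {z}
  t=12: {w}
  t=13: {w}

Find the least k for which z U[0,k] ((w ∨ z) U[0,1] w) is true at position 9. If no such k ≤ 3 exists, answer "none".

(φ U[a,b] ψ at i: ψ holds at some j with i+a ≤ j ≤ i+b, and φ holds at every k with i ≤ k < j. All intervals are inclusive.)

2

Need earliest j ≥ 9 with ((w ∨ z) U[0,1] w), and z at every k in [9,j-1].
  j=9: rhs fails.
  j=10: rhs fails.
  j=11: rhs holds; lhs holds on [9,10]. k = 2.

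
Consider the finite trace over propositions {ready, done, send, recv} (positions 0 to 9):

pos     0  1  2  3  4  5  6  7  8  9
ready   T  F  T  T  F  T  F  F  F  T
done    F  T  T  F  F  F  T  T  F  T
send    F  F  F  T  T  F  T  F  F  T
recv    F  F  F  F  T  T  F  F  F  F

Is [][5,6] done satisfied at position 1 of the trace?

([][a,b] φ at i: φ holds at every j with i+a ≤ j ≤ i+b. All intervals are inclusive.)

Check done at every j in [6,7]:
  j=6: true
  j=7: true
All positions satisfy it → formula holds.

Holds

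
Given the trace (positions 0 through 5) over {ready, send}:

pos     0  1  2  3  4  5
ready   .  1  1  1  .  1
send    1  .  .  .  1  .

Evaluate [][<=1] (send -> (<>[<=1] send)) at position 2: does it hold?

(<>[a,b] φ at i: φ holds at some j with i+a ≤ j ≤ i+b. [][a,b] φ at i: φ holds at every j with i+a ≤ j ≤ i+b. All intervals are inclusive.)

Check (send -> (<>[<=1] send)) at every j in [2,3]:
  j=2: antecedent false → ✓
  j=3: antecedent false → ✓
All positions satisfy it → formula holds.

Yes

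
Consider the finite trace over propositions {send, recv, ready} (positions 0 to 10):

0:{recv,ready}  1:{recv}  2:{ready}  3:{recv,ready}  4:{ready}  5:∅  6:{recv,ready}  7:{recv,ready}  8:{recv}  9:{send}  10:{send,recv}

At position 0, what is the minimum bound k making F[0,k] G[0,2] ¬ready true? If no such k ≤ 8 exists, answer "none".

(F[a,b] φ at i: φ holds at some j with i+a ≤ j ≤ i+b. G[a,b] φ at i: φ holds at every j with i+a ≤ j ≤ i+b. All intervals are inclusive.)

8

Scan j = 0,1,… for G[0,2] ¬ready:
  j=0: fails
  j=1: fails
  j=2: fails
  j=3: fails
  j=4: fails
  j=5: fails
  j=6: fails
  j=7: fails
  j=8: holds
First hit at j=8, so smallest k = 8-0 = 8.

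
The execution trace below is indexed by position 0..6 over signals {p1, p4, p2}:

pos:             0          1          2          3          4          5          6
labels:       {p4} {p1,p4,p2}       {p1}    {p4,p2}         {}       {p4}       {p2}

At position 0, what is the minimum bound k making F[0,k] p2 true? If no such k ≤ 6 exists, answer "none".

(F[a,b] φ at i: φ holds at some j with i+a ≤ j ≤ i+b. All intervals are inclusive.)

Scan j = 0,1,… for p2:
  j=0: fails
  j=1: holds
First hit at j=1, so smallest k = 1-0 = 1.

1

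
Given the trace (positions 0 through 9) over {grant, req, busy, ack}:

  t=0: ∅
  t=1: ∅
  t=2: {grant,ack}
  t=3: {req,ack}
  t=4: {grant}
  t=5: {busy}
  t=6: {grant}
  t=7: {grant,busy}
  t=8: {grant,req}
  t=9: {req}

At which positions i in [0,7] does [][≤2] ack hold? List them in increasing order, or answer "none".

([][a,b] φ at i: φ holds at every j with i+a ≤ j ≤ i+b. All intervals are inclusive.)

none

Evaluate at each i in [0,7]:
  i=0: ✗ (fails at j=0)
  i=1: ✗ (fails at j=1)
  i=2: ✗ (fails at j=4)
  i=3: ✗ (fails at j=4)
  i=4: ✗ (fails at j=4)
  i=5: ✗ (fails at j=5)
  i=6: ✗ (fails at j=6)
  i=7: ✗ (fails at j=7)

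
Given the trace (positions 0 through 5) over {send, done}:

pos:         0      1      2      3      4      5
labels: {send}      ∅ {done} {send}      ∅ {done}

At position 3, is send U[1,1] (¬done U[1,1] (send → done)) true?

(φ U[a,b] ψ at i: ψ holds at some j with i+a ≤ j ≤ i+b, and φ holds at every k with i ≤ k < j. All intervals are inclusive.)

True

Need some j in [4,4] with (¬done U[1,1] (send → done)), and send at every k in [3,j-1].
  j=4: (¬done U[1,1] (send → done)) holds; send holds at every k in [3,3] → satisfied.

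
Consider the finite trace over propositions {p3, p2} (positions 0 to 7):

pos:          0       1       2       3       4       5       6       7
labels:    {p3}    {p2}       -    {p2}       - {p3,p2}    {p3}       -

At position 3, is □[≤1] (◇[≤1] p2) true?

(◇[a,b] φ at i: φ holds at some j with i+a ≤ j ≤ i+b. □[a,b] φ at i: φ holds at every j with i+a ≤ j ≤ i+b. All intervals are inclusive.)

True

Check ◇[≤1] p2 at every j in [3,4]:
  j=3: holds (witness at 3)
  j=4: holds (witness at 5)
All positions satisfy it → formula holds.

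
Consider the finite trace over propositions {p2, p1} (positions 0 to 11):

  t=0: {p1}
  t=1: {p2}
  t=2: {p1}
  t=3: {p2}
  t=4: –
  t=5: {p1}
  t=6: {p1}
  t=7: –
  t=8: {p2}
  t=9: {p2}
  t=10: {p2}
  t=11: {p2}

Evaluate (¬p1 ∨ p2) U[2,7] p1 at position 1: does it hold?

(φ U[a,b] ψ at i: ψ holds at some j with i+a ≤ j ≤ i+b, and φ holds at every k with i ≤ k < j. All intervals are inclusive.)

Need some j in [3,8] with p1, and (¬p1 ∨ p2) at every k in [1,j-1].
  j=3: p1 false.
  j=4: p1 false.
  j=5: p1 holds, but (¬p1 ∨ p2) fails at k=2 → not this j.
  j=6: p1 holds, but (¬p1 ∨ p2) fails at k=2 → not this j.
  j=7: p1 false.
  j=8: p1 false.
No j in the window works → until fails.

False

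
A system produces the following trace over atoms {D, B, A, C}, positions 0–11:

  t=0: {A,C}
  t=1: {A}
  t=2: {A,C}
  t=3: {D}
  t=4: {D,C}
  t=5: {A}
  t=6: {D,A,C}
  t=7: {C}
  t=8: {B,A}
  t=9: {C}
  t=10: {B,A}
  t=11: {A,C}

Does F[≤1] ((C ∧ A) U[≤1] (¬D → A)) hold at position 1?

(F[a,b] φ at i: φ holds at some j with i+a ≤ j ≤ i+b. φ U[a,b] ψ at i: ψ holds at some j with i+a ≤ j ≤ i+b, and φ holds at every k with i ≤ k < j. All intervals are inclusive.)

Check ((C ∧ A) U[≤1] (¬D → A)) at each j in [1,2]:
  j=1: holds
  j=2: holds
Found at j=1 → formula holds.

Holds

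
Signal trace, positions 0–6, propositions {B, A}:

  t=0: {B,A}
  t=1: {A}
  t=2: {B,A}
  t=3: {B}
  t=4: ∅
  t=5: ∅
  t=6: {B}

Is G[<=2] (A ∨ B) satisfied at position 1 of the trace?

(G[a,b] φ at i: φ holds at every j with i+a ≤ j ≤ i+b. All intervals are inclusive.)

Check (A ∨ B) at every j in [1,3]:
  j=1: true
  j=2: true
  j=3: true
All positions satisfy it → formula holds.

Yes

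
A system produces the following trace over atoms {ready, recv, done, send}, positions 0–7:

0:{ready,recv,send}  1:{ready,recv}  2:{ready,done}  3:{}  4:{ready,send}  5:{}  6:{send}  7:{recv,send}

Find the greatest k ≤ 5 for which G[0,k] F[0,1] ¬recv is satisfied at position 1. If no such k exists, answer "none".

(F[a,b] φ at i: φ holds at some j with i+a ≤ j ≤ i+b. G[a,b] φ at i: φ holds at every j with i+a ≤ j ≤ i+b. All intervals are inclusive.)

5

F[0,1] ¬recv must hold from j=1 onward; find where it first fails.
  j=1: holds
  j=2: holds
  j=3: holds
  j=4: holds
  j=5: holds
  j=6: holds
Holds through j=6; largest k = 5.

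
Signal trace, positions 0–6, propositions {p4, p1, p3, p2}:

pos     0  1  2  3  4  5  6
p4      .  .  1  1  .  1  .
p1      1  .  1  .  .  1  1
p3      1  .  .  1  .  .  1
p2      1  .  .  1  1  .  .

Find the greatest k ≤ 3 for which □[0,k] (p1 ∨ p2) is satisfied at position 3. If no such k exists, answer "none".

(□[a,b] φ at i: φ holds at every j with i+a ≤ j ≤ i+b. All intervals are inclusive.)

(p1 ∨ p2) must hold from j=3 onward; find where it first fails.
  j=3: holds
  j=4: holds
  j=5: holds
  j=6: holds
Holds through j=6; largest k = 3.

3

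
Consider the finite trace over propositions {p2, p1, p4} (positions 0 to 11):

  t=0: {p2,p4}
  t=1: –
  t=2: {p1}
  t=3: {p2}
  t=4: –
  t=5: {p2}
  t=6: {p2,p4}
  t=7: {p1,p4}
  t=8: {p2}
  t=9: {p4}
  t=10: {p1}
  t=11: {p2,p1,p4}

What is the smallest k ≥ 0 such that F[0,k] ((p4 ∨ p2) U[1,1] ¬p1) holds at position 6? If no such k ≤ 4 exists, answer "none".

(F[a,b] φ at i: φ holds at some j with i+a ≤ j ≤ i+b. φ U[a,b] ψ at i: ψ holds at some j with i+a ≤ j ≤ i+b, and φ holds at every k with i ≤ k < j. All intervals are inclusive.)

1

Scan j = 6,7,… for ((p4 ∨ p2) U[1,1] ¬p1):
  j=6: fails
  j=7: holds
First hit at j=7, so smallest k = 7-6 = 1.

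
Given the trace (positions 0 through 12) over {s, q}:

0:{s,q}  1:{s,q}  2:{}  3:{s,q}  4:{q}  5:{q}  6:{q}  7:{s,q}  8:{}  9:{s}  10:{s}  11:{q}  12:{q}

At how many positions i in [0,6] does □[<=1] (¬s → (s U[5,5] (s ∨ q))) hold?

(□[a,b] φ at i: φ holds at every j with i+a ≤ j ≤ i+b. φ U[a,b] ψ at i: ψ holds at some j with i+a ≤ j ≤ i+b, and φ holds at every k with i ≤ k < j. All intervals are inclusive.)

Evaluate at each i in [0,6]:
  i=0: ✓ (all of [0,1])
  i=1: ✗ (fails at j=2)
  i=2: ✗ (fails at j=2)
  i=3: ✗ (fails at j=4)
  i=4: ✗ (fails at j=4)
  i=5: ✗ (fails at j=5)
  i=6: ✗ (fails at j=6)
Positions where it holds: {0} → 1.

1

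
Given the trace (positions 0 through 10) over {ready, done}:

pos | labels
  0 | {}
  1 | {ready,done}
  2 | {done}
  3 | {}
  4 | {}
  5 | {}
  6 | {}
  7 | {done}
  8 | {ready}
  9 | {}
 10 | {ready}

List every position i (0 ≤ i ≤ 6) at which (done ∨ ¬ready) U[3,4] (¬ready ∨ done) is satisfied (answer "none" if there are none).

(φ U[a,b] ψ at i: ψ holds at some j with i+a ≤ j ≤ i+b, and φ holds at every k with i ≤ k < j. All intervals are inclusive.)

Evaluate at each i in [0,6]:
  i=0: ✓ (rhs at j=3; lhs holds on [0,2])
  i=1: ✓ (rhs at j=4; lhs holds on [1,3])
  i=2: ✓ (rhs at j=5; lhs holds on [2,4])
  i=3: ✓ (rhs at j=6; lhs holds on [3,5])
  i=4: ✓ (rhs at j=7; lhs holds on [4,6])
  i=5: ✗ (lhs fails at k=8 before rhs at j=9)
  i=6: ✗ (lhs fails at k=8 before rhs at j=9)

0, 1, 2, 3, 4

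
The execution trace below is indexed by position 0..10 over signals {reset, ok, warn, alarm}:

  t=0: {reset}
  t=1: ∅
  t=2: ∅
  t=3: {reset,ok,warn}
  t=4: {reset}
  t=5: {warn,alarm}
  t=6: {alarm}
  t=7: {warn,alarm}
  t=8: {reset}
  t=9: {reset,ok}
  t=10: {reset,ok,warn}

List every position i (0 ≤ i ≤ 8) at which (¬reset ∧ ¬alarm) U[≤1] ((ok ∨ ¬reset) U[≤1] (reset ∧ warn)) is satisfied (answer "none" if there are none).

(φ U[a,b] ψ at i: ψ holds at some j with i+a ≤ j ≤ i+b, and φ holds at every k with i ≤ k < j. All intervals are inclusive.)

Evaluate at each i in [0,8]:
  i=0: ✗ (no rhs in [0,1])
  i=1: ✓ (rhs at j=2; lhs holds on [1,1])
  i=2: ✓ (rhs at j=2)
  i=3: ✓ (rhs at j=3)
  i=4: ✗ (no rhs in [4,5])
  i=5: ✗ (no rhs in [5,6])
  i=6: ✗ (no rhs in [6,7])
  i=7: ✗ (no rhs in [7,8])
  i=8: ✗ (lhs fails at k=8 before rhs at j=9)

1, 2, 3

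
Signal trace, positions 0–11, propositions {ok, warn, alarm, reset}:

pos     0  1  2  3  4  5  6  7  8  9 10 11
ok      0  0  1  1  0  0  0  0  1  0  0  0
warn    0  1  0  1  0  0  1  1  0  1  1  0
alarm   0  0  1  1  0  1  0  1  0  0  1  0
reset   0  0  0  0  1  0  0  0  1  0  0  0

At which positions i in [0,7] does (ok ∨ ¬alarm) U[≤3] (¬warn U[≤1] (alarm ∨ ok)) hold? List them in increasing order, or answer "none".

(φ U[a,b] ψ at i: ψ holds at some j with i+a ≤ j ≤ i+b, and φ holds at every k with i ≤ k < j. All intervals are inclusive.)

0, 1, 2, 3, 4, 5, 6, 7

Evaluate at each i in [0,7]:
  i=0: ✓ (rhs at j=2; lhs holds on [0,1])
  i=1: ✓ (rhs at j=2; lhs holds on [1,1])
  i=2: ✓ (rhs at j=2)
  i=3: ✓ (rhs at j=3)
  i=4: ✓ (rhs at j=4)
  i=5: ✓ (rhs at j=5)
  i=6: ✓ (rhs at j=7; lhs holds on [6,6])
  i=7: ✓ (rhs at j=7)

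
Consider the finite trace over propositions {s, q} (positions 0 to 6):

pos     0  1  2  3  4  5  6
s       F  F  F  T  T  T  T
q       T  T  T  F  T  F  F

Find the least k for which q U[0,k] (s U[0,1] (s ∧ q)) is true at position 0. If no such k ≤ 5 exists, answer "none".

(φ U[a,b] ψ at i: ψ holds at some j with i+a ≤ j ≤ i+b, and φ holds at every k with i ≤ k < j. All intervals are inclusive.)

3

Need earliest j ≥ 0 with (s U[0,1] (s ∧ q)), and q at every k in [0,j-1].
  j=0: rhs fails.
  j=1: rhs fails.
  j=2: rhs fails.
  j=3: rhs holds; lhs holds on [0,2]. k = 3.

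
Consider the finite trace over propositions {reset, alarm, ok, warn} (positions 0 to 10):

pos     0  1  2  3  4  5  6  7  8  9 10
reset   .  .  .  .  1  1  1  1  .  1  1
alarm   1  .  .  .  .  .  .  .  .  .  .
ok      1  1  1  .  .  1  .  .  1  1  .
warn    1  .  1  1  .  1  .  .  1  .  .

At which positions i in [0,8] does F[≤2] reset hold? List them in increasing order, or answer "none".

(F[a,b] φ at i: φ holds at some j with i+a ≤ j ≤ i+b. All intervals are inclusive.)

2, 3, 4, 5, 6, 7, 8

Evaluate at each i in [0,8]:
  i=0: ✗ (none in [0,2])
  i=1: ✗ (none in [1,3])
  i=2: ✓ (witness j=4)
  i=3: ✓ (witness j=4)
  i=4: ✓ (witness j=4)
  i=5: ✓ (witness j=5)
  i=6: ✓ (witness j=6)
  i=7: ✓ (witness j=7)
  i=8: ✓ (witness j=9)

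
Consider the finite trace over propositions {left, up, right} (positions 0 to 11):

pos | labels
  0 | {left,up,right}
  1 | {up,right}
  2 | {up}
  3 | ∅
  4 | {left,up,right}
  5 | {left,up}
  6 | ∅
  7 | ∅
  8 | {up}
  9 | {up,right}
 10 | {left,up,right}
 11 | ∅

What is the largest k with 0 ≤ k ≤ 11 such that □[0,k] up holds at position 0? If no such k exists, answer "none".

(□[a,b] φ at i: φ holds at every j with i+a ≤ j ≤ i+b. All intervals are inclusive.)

up must hold from j=0 onward; find where it first fails.
  j=0: holds
  j=1: holds
  j=2: holds
  j=3: fails
Holds on [0,2], so largest k = 2.

2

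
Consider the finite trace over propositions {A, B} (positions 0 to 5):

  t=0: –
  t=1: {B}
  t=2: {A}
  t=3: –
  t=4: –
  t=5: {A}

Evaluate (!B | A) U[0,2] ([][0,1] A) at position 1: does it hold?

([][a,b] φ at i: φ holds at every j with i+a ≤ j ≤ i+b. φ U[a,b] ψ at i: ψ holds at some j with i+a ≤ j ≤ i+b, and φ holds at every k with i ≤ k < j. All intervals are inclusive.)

Does not hold

Need some j in [1,3] with [][0,1] A, and (!B | A) at every k in [1,j-1].
  j=1: [][0,1] A — fails at 1.
  j=2: [][0,1] A — fails at 3.
  j=3: [][0,1] A — fails at 3.
No j in the window works → until fails.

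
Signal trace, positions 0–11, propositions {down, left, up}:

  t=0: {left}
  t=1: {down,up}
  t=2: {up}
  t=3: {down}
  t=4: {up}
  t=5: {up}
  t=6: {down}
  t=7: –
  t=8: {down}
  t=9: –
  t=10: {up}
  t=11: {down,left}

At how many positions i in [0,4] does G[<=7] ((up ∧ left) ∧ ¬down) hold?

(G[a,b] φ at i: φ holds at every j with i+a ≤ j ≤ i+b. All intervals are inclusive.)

Evaluate at each i in [0,4]:
  i=0: ✗ (fails at j=0)
  i=1: ✗ (fails at j=1)
  i=2: ✗ (fails at j=2)
  i=3: ✗ (fails at j=3)
  i=4: ✗ (fails at j=4)
Positions where it holds: {} → 0.

0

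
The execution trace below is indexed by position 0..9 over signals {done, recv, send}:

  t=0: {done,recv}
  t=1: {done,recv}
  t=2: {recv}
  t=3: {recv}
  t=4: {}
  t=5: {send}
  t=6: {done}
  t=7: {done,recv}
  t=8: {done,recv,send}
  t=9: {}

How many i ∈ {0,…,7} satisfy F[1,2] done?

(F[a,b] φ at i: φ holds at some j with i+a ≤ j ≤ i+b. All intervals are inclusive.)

5

Evaluate at each i in [0,7]:
  i=0: ✓ (witness j=1)
  i=1: ✗ (none in [2,3])
  i=2: ✗ (none in [3,4])
  i=3: ✗ (none in [4,5])
  i=4: ✓ (witness j=6)
  i=5: ✓ (witness j=6)
  i=6: ✓ (witness j=7)
  i=7: ✓ (witness j=8)
Positions where it holds: {0, 4, 5, 6, 7} → 5.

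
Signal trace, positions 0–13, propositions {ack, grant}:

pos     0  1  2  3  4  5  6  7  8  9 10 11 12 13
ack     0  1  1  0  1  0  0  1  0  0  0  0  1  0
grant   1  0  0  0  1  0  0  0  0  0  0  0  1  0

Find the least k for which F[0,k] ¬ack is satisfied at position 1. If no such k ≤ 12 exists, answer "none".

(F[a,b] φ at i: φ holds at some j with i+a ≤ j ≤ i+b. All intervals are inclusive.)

2

Scan j = 1,2,… for ¬ack:
  j=1: fails
  j=2: fails
  j=3: holds
First hit at j=3, so smallest k = 3-1 = 2.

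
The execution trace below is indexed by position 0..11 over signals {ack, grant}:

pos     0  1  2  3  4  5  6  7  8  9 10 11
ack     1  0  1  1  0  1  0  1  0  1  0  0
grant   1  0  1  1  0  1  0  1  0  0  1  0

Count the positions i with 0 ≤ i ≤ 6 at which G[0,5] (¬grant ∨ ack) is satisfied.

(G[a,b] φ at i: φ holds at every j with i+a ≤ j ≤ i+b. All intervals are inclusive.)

5

Evaluate at each i in [0,6]:
  i=0: ✓ (all of [0,5])
  i=1: ✓ (all of [1,6])
  i=2: ✓ (all of [2,7])
  i=3: ✓ (all of [3,8])
  i=4: ✓ (all of [4,9])
  i=5: ✗ (fails at j=10)
  i=6: ✗ (fails at j=10)
Positions where it holds: {0, 1, 2, 3, 4} → 5.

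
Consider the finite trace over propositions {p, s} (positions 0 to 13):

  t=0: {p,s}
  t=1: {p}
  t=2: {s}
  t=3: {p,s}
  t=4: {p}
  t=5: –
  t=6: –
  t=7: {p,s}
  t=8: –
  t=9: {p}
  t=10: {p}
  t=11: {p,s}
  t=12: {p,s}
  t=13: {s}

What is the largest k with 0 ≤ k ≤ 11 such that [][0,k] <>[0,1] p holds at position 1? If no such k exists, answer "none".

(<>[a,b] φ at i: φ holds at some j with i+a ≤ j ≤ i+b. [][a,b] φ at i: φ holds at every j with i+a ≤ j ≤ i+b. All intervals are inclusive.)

3

<>[0,1] p must hold from j=1 onward; find where it first fails.
  j=1: holds
  j=2: holds
  j=3: holds
  j=4: holds
  j=5: fails
Holds on [1,4], so largest k = 3.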